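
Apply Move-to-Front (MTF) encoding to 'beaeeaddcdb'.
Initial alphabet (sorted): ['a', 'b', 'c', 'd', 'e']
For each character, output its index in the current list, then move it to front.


MTF encoding:
'b': index 1 in ['a', 'b', 'c', 'd', 'e'] -> ['b', 'a', 'c', 'd', 'e']
'e': index 4 in ['b', 'a', 'c', 'd', 'e'] -> ['e', 'b', 'a', 'c', 'd']
'a': index 2 in ['e', 'b', 'a', 'c', 'd'] -> ['a', 'e', 'b', 'c', 'd']
'e': index 1 in ['a', 'e', 'b', 'c', 'd'] -> ['e', 'a', 'b', 'c', 'd']
'e': index 0 in ['e', 'a', 'b', 'c', 'd'] -> ['e', 'a', 'b', 'c', 'd']
'a': index 1 in ['e', 'a', 'b', 'c', 'd'] -> ['a', 'e', 'b', 'c', 'd']
'd': index 4 in ['a', 'e', 'b', 'c', 'd'] -> ['d', 'a', 'e', 'b', 'c']
'd': index 0 in ['d', 'a', 'e', 'b', 'c'] -> ['d', 'a', 'e', 'b', 'c']
'c': index 4 in ['d', 'a', 'e', 'b', 'c'] -> ['c', 'd', 'a', 'e', 'b']
'd': index 1 in ['c', 'd', 'a', 'e', 'b'] -> ['d', 'c', 'a', 'e', 'b']
'b': index 4 in ['d', 'c', 'a', 'e', 'b'] -> ['b', 'd', 'c', 'a', 'e']


Output: [1, 4, 2, 1, 0, 1, 4, 0, 4, 1, 4]


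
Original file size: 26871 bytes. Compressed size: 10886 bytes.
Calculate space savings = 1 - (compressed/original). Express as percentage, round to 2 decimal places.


ratio = compressed/original = 10886/26871 = 0.405121
savings = 1 - ratio = 1 - 0.405121 = 0.594879
as a percentage: 0.594879 * 100 = 59.49%

Space savings = 1 - 10886/26871 = 59.49%


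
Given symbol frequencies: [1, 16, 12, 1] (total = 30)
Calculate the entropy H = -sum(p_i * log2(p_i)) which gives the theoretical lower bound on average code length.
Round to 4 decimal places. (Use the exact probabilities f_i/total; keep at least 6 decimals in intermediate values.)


Per-symbol terms -p_i * log2(p_i) with p_i = f_i/30:
  p = 1/30 = 0.033333: log2(p) = -4.906891, -p*log2(p) = 0.163563
  p = 16/30 = 0.533333: log2(p) = -0.906891, -p*log2(p) = 0.483675
  p = 12/30 = 0.400000: log2(p) = -1.321928, -p*log2(p) = 0.528771
  p = 1/30 = 0.033333: log2(p) = -4.906891, -p*log2(p) = 0.163563
H = 0.163563 + 0.483675 + 0.528771 + 0.163563 = 1.339572

H = 1.3396 bits/symbol


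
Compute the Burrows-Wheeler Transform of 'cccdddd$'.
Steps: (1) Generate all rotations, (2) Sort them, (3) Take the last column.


Rotations (sorted):
  0: $cccdddd -> last char: d
  1: cccdddd$ -> last char: $
  2: ccdddd$c -> last char: c
  3: cdddd$cc -> last char: c
  4: d$cccddd -> last char: d
  5: dd$cccdd -> last char: d
  6: ddd$cccd -> last char: d
  7: dddd$ccc -> last char: c


BWT = d$ccdddc


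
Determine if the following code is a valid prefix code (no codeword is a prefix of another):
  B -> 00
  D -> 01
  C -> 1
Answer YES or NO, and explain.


Checking each pair (does one codeword prefix another?):
  B='00' vs D='01': no prefix
  B='00' vs C='1': no prefix
  D='01' vs B='00': no prefix
  D='01' vs C='1': no prefix
  C='1' vs B='00': no prefix
  C='1' vs D='01': no prefix
No violation found over all pairs.

YES -- this is a valid prefix code. No codeword is a prefix of any other codeword.


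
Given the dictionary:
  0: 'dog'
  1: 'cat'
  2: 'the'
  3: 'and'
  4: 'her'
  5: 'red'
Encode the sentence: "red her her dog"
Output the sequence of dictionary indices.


Look up each word in the dictionary:
  'red' -> 5
  'her' -> 4
  'her' -> 4
  'dog' -> 0

Encoded: [5, 4, 4, 0]


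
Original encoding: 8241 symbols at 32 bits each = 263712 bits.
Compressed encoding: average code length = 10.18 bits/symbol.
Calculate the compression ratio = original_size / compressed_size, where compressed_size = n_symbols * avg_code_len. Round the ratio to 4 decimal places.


original_size = n_symbols * orig_bits = 8241 * 32 = 263712 bits
compressed_size = n_symbols * avg_code_len = 8241 * 10.18 = 83893.38 bits
ratio = original_size / compressed_size = 263712 / 83893.38 = 3.1434

Compression ratio = 3.1434


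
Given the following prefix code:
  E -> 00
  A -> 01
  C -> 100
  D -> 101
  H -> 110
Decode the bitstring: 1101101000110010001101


Decoding step by step:
Bits 110 -> H
Bits 110 -> H
Bits 100 -> C
Bits 01 -> A
Bits 100 -> C
Bits 100 -> C
Bits 01 -> A
Bits 101 -> D


Decoded message: HHCACCAD


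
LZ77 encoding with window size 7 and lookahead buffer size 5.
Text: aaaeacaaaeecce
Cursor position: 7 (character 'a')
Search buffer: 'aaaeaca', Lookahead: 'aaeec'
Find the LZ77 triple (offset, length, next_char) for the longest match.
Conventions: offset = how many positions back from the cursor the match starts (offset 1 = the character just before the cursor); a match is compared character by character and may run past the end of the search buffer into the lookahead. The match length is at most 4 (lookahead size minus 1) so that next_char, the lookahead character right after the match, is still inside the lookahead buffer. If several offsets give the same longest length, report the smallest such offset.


Try each offset into the search buffer:
  offset=1 (pos 6, char 'a'): match length 2
  offset=2 (pos 5, char 'c'): match length 0
  offset=3 (pos 4, char 'a'): match length 1
  offset=4 (pos 3, char 'e'): match length 0
  offset=5 (pos 2, char 'a'): match length 1
  offset=6 (pos 1, char 'a'): match length 3
  offset=7 (pos 0, char 'a'): match length 2
Longest match has length 3 at offset 6.
next_char = character at position 7 + 3 = 10 -> 'e'

Best match: offset=6, length=3 (matching 'aae' starting at position 1)
LZ77 triple: (6, 3, 'e')


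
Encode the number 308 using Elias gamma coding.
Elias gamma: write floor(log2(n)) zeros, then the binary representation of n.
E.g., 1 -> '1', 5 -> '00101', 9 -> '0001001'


num_bits = floor(log2(308)) + 1 = 9
leading_zeros = num_bits - 1 = 8
binary(308) = 100110100

Elias gamma(308) = '00000000' + '100110100' = 00000000100110100 (17 bits)


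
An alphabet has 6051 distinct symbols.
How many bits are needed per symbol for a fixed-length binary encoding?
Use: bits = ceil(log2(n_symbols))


log2(6051) = 12.563
Bracket: 2^12 = 4096 < 6051 <= 2^13 = 8192
So ceil(log2(6051)) = 13

bits = ceil(log2(6051)) = ceil(12.563) = 13 bits


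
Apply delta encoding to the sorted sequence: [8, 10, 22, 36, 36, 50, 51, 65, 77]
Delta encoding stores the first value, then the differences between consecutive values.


First value: 8
Deltas:
  10 - 8 = 2
  22 - 10 = 12
  36 - 22 = 14
  36 - 36 = 0
  50 - 36 = 14
  51 - 50 = 1
  65 - 51 = 14
  77 - 65 = 12


Delta encoded: [8, 2, 12, 14, 0, 14, 1, 14, 12]


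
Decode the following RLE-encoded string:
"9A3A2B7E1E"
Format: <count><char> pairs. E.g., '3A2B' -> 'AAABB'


Expanding each <count><char> pair:
  9A -> 'AAAAAAAAA'
  3A -> 'AAA'
  2B -> 'BB'
  7E -> 'EEEEEEE'
  1E -> 'E'

Decoded = AAAAAAAAAAAABBEEEEEEEE


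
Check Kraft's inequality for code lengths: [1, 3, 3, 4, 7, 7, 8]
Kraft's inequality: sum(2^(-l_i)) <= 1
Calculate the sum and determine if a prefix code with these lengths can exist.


Sum = 2^(-1) + 2^(-3) + 2^(-3) + 2^(-4) + 2^(-7) + 2^(-7) + 2^(-8)
    = 0.5 + 0.125 + 0.125 + 0.0625 + 0.0078125 + 0.0078125 + 0.00390625
    = 213/256 = 0.83203125
Since 0.83203125 <= 1, Kraft's inequality IS satisfied.
A prefix code with these lengths CAN exist.

Kraft sum = 0.83203125. Satisfied.


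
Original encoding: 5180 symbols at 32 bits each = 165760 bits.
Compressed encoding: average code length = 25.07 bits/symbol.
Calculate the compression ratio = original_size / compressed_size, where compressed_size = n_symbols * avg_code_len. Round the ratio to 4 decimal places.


original_size = n_symbols * orig_bits = 5180 * 32 = 165760 bits
compressed_size = n_symbols * avg_code_len = 5180 * 25.07 = 129862.6 bits
ratio = original_size / compressed_size = 165760 / 129862.6 = 1.2764

Compression ratio = 1.2764


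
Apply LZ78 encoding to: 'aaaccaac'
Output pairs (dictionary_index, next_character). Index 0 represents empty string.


LZ78 encoding steps:
Dictionary: {0: ''}
Step 1: w='' (idx 0), next='a' -> output (0, 'a'), add 'a' as idx 1
Step 2: w='a' (idx 1), next='a' -> output (1, 'a'), add 'aa' as idx 2
Step 3: w='' (idx 0), next='c' -> output (0, 'c'), add 'c' as idx 3
Step 4: w='c' (idx 3), next='a' -> output (3, 'a'), add 'ca' as idx 4
Step 5: w='a' (idx 1), next='c' -> output (1, 'c'), add 'ac' as idx 5


Encoded: [(0, 'a'), (1, 'a'), (0, 'c'), (3, 'a'), (1, 'c')]


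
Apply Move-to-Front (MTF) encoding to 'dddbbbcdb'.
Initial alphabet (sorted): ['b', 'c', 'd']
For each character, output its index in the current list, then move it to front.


MTF encoding:
'd': index 2 in ['b', 'c', 'd'] -> ['d', 'b', 'c']
'd': index 0 in ['d', 'b', 'c'] -> ['d', 'b', 'c']
'd': index 0 in ['d', 'b', 'c'] -> ['d', 'b', 'c']
'b': index 1 in ['d', 'b', 'c'] -> ['b', 'd', 'c']
'b': index 0 in ['b', 'd', 'c'] -> ['b', 'd', 'c']
'b': index 0 in ['b', 'd', 'c'] -> ['b', 'd', 'c']
'c': index 2 in ['b', 'd', 'c'] -> ['c', 'b', 'd']
'd': index 2 in ['c', 'b', 'd'] -> ['d', 'c', 'b']
'b': index 2 in ['d', 'c', 'b'] -> ['b', 'd', 'c']


Output: [2, 0, 0, 1, 0, 0, 2, 2, 2]


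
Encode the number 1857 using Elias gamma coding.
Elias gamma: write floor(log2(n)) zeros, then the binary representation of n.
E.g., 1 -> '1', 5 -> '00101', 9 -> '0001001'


num_bits = floor(log2(1857)) + 1 = 11
leading_zeros = num_bits - 1 = 10
binary(1857) = 11101000001

Elias gamma(1857) = '0000000000' + '11101000001' = 000000000011101000001 (21 bits)


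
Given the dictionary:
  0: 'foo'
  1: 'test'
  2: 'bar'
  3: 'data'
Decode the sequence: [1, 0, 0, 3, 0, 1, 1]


Look up each index in the dictionary:
  1 -> 'test'
  0 -> 'foo'
  0 -> 'foo'
  3 -> 'data'
  0 -> 'foo'
  1 -> 'test'
  1 -> 'test'

Decoded: "test foo foo data foo test test"


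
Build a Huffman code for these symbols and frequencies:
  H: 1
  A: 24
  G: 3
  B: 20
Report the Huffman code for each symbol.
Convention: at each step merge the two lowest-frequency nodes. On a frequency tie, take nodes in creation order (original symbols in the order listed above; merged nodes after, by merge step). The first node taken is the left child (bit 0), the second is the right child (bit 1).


Huffman tree construction:
Step 1: Merge H(1) + G(3) = 4
Step 2: Merge (H+G)(4) + B(20) = 24
Step 3: Merge A(24) + ((H+G)+B)(24) = 48
Read each symbol's code off the tree from the root (left child = 0, right child = 1).

Codes:
  H: 100 (length 3)
  A: 0 (length 1)
  G: 101 (length 3)
  B: 11 (length 2)
Average code length: 76/48 = 1.5833 bits/symbol


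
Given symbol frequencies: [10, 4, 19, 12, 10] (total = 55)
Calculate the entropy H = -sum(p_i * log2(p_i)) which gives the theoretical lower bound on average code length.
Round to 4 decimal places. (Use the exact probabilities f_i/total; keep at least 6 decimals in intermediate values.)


Per-symbol terms -p_i * log2(p_i) with p_i = f_i/55:
  p = 10/55 = 0.181818: log2(p) = -2.459432, -p*log2(p) = 0.447169
  p = 4/55 = 0.072727: log2(p) = -3.781360, -p*log2(p) = 0.275008
  p = 19/55 = 0.345455: log2(p) = -1.533432, -p*log2(p) = 0.529731
  p = 12/55 = 0.218182: log2(p) = -2.196397, -p*log2(p) = 0.479214
  p = 10/55 = 0.181818: log2(p) = -2.459432, -p*log2(p) = 0.447169
H = 0.447169 + 0.275008 + 0.529731 + 0.479214 + 0.447169 = 2.178291

H = 2.1783 bits/symbol


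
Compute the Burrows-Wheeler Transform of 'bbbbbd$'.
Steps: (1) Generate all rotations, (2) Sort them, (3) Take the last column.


Rotations (sorted):
  0: $bbbbbd -> last char: d
  1: bbbbbd$ -> last char: $
  2: bbbbd$b -> last char: b
  3: bbbd$bb -> last char: b
  4: bbd$bbb -> last char: b
  5: bd$bbbb -> last char: b
  6: d$bbbbb -> last char: b


BWT = d$bbbbb


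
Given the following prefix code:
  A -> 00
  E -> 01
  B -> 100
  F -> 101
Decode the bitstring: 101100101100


Decoding step by step:
Bits 101 -> F
Bits 100 -> B
Bits 101 -> F
Bits 100 -> B


Decoded message: FBFB


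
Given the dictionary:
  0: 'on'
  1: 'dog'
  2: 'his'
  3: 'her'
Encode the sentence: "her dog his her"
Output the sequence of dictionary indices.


Look up each word in the dictionary:
  'her' -> 3
  'dog' -> 1
  'his' -> 2
  'her' -> 3

Encoded: [3, 1, 2, 3]


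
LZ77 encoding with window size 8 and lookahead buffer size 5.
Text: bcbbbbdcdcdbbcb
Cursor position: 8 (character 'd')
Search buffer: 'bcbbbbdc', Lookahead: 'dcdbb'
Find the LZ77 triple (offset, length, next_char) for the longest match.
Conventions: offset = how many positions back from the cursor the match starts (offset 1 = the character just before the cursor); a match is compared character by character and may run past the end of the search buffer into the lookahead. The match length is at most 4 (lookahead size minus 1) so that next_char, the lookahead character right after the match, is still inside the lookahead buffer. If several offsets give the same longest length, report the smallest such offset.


Try each offset into the search buffer:
  offset=1 (pos 7, char 'c'): match length 0
  offset=2 (pos 6, char 'd'): match length 3
  offset=3 (pos 5, char 'b'): match length 0
  offset=4 (pos 4, char 'b'): match length 0
  offset=5 (pos 3, char 'b'): match length 0
  offset=6 (pos 2, char 'b'): match length 0
  offset=7 (pos 1, char 'c'): match length 0
  offset=8 (pos 0, char 'b'): match length 0
Longest match has length 3 at offset 2.
next_char = character at position 8 + 3 = 11 -> 'b'

Best match: offset=2, length=3 (matching 'dcd' starting at position 6)
LZ77 triple: (2, 3, 'b')


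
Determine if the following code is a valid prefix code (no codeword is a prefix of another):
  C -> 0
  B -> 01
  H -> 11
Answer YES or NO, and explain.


Checking each pair (does one codeword prefix another?):
  C='0' vs B='01': prefix -- VIOLATION

NO -- this is NOT a valid prefix code. C (0) is a prefix of B (01).


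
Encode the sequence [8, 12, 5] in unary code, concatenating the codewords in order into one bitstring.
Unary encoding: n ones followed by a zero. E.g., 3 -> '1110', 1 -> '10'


Encode each number as n ones followed by a terminating 0:
  8 -> 111111110 (9 bits)
  12 -> 1111111111110 (13 bits)
  5 -> 111110 (6 bits)
Total length = 9 + 13 + 6 = 28 bits.

Unary([8, 12, 5]) = 1111111101111111111110111110 (28 bits)


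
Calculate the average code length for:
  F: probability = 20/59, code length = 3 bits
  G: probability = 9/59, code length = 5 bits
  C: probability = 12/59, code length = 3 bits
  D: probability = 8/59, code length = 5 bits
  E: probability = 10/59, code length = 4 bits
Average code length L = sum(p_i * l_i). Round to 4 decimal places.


Weighted contributions p_i * l_i:
  F: (20/59) * 3 = 60/59
  G: (9/59) * 5 = 45/59
  C: (12/59) * 3 = 36/59
  D: (8/59) * 5 = 40/59
  E: (10/59) * 4 = 40/59
Sum = (60 + 45 + 36 + 40 + 40)/59 = 221/59

L = 221/59 = 3.7458 bits/symbol


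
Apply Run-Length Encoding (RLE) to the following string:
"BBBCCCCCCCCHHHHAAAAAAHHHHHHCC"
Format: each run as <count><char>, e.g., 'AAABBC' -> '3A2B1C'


Scanning runs left to right:
  i=0: run of 'B' x 3 -> '3B'
  i=3: run of 'C' x 8 -> '8C'
  i=11: run of 'H' x 4 -> '4H'
  i=15: run of 'A' x 6 -> '6A'
  i=21: run of 'H' x 6 -> '6H'
  i=27: run of 'C' x 2 -> '2C'

RLE = 3B8C4H6A6H2C


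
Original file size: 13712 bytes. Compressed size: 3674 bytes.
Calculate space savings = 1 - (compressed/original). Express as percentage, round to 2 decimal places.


ratio = compressed/original = 3674/13712 = 0.26794
savings = 1 - ratio = 1 - 0.26794 = 0.73206
as a percentage: 0.73206 * 100 = 73.21%

Space savings = 1 - 3674/13712 = 73.21%


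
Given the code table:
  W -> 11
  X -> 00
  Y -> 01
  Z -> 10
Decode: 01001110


Decoding:
01 -> Y
00 -> X
11 -> W
10 -> Z


Result: YXWZ


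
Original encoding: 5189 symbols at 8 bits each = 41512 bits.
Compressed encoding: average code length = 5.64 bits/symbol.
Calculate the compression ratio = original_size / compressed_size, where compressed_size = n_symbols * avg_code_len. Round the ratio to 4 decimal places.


original_size = n_symbols * orig_bits = 5189 * 8 = 41512 bits
compressed_size = n_symbols * avg_code_len = 5189 * 5.64 = 29265.96 bits
ratio = original_size / compressed_size = 41512 / 29265.96 = 1.4184

Compression ratio = 1.4184


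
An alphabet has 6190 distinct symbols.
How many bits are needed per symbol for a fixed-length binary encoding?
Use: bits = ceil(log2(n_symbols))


log2(6190) = 12.5957
Bracket: 2^12 = 4096 < 6190 <= 2^13 = 8192
So ceil(log2(6190)) = 13

bits = ceil(log2(6190)) = ceil(12.5957) = 13 bits


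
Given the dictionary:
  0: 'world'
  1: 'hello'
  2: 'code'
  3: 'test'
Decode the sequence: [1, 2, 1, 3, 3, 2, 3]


Look up each index in the dictionary:
  1 -> 'hello'
  2 -> 'code'
  1 -> 'hello'
  3 -> 'test'
  3 -> 'test'
  2 -> 'code'
  3 -> 'test'

Decoded: "hello code hello test test code test"


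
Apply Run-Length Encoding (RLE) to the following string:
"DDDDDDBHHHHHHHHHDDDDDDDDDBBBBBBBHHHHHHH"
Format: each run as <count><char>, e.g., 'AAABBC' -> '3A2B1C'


Scanning runs left to right:
  i=0: run of 'D' x 6 -> '6D'
  i=6: run of 'B' x 1 -> '1B'
  i=7: run of 'H' x 9 -> '9H'
  i=16: run of 'D' x 9 -> '9D'
  i=25: run of 'B' x 7 -> '7B'
  i=32: run of 'H' x 7 -> '7H'

RLE = 6D1B9H9D7B7H


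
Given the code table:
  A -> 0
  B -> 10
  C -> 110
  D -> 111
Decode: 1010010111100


Decoding:
10 -> B
10 -> B
0 -> A
10 -> B
111 -> D
10 -> B
0 -> A


Result: BBABDBA


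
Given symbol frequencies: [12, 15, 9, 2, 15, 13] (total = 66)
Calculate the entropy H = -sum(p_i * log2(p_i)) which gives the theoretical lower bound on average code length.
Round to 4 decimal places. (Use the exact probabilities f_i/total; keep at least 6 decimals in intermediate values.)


Per-symbol terms -p_i * log2(p_i) with p_i = f_i/66:
  p = 12/66 = 0.181818: log2(p) = -2.459432, -p*log2(p) = 0.447169
  p = 15/66 = 0.227273: log2(p) = -2.137504, -p*log2(p) = 0.485796
  p = 9/66 = 0.136364: log2(p) = -2.874469, -p*log2(p) = 0.391973
  p = 2/66 = 0.030303: log2(p) = -5.044394, -p*log2(p) = 0.152860
  p = 15/66 = 0.227273: log2(p) = -2.137504, -p*log2(p) = 0.485796
  p = 13/66 = 0.196970: log2(p) = -2.343954, -p*log2(p) = 0.461688
H = 0.447169 + 0.485796 + 0.391973 + 0.152860 + 0.485796 + 0.461688 = 2.425282

H = 2.4253 bits/symbol


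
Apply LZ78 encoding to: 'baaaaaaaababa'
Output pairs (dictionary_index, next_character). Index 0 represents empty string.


LZ78 encoding steps:
Dictionary: {0: ''}
Step 1: w='' (idx 0), next='b' -> output (0, 'b'), add 'b' as idx 1
Step 2: w='' (idx 0), next='a' -> output (0, 'a'), add 'a' as idx 2
Step 3: w='a' (idx 2), next='a' -> output (2, 'a'), add 'aa' as idx 3
Step 4: w='aa' (idx 3), next='a' -> output (3, 'a'), add 'aaa' as idx 4
Step 5: w='aa' (idx 3), next='b' -> output (3, 'b'), add 'aab' as idx 5
Step 6: w='a' (idx 2), next='b' -> output (2, 'b'), add 'ab' as idx 6
Step 7: w='a' (idx 2), end of input -> output (2, '')


Encoded: [(0, 'b'), (0, 'a'), (2, 'a'), (3, 'a'), (3, 'b'), (2, 'b'), (2, '')]


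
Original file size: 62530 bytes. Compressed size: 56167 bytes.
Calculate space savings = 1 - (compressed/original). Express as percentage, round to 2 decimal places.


ratio = compressed/original = 56167/62530 = 0.898241
savings = 1 - ratio = 1 - 0.898241 = 0.101759
as a percentage: 0.101759 * 100 = 10.18%

Space savings = 1 - 56167/62530 = 10.18%


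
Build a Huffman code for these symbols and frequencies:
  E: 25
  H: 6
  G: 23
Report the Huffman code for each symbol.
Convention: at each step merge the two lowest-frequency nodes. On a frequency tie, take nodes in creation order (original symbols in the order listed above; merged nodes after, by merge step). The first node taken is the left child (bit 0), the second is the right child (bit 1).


Huffman tree construction:
Step 1: Merge H(6) + G(23) = 29
Step 2: Merge E(25) + (H+G)(29) = 54
Read each symbol's code off the tree from the root (left child = 0, right child = 1).

Codes:
  E: 0 (length 1)
  H: 10 (length 2)
  G: 11 (length 2)
Average code length: 83/54 = 1.5370 bits/symbol


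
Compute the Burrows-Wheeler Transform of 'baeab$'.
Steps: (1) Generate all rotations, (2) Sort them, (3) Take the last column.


Rotations (sorted):
  0: $baeab -> last char: b
  1: ab$bae -> last char: e
  2: aeab$b -> last char: b
  3: b$baea -> last char: a
  4: baeab$ -> last char: $
  5: eab$ba -> last char: a


BWT = beba$a


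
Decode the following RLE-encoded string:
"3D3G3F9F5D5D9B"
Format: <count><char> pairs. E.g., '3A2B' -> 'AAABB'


Expanding each <count><char> pair:
  3D -> 'DDD'
  3G -> 'GGG'
  3F -> 'FFF'
  9F -> 'FFFFFFFFF'
  5D -> 'DDDDD'
  5D -> 'DDDDD'
  9B -> 'BBBBBBBBB'

Decoded = DDDGGGFFFFFFFFFFFFDDDDDDDDDDBBBBBBBBB


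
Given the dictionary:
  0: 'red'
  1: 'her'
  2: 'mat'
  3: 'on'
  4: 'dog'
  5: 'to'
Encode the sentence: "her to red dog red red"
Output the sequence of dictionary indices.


Look up each word in the dictionary:
  'her' -> 1
  'to' -> 5
  'red' -> 0
  'dog' -> 4
  'red' -> 0
  'red' -> 0

Encoded: [1, 5, 0, 4, 0, 0]


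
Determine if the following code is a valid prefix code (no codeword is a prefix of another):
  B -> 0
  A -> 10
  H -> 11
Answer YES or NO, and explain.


Checking each pair (does one codeword prefix another?):
  B='0' vs A='10': no prefix
  B='0' vs H='11': no prefix
  A='10' vs B='0': no prefix
  A='10' vs H='11': no prefix
  H='11' vs B='0': no prefix
  H='11' vs A='10': no prefix
No violation found over all pairs.

YES -- this is a valid prefix code. No codeword is a prefix of any other codeword.


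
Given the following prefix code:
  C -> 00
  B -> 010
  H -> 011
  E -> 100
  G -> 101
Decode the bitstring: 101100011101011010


Decoding step by step:
Bits 101 -> G
Bits 100 -> E
Bits 011 -> H
Bits 101 -> G
Bits 011 -> H
Bits 010 -> B


Decoded message: GEHGHB


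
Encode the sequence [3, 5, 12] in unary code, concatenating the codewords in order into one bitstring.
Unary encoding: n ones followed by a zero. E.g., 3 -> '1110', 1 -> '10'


Encode each number as n ones followed by a terminating 0:
  3 -> 1110 (4 bits)
  5 -> 111110 (6 bits)
  12 -> 1111111111110 (13 bits)
Total length = 4 + 6 + 13 = 23 bits.

Unary([3, 5, 12]) = 11101111101111111111110 (23 bits)


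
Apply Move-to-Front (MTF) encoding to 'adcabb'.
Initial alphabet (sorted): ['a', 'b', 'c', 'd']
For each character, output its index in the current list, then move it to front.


MTF encoding:
'a': index 0 in ['a', 'b', 'c', 'd'] -> ['a', 'b', 'c', 'd']
'd': index 3 in ['a', 'b', 'c', 'd'] -> ['d', 'a', 'b', 'c']
'c': index 3 in ['d', 'a', 'b', 'c'] -> ['c', 'd', 'a', 'b']
'a': index 2 in ['c', 'd', 'a', 'b'] -> ['a', 'c', 'd', 'b']
'b': index 3 in ['a', 'c', 'd', 'b'] -> ['b', 'a', 'c', 'd']
'b': index 0 in ['b', 'a', 'c', 'd'] -> ['b', 'a', 'c', 'd']


Output: [0, 3, 3, 2, 3, 0]


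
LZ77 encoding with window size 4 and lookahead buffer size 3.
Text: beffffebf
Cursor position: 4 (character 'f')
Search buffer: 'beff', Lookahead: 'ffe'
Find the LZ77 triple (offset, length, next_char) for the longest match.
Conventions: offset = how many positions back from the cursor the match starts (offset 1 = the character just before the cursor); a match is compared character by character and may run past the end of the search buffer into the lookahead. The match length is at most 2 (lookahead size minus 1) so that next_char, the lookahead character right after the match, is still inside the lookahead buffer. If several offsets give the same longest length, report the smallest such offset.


Try each offset into the search buffer:
  offset=1 (pos 3, char 'f'): match length 2
  offset=2 (pos 2, char 'f'): match length 2
  offset=3 (pos 1, char 'e'): match length 0
  offset=4 (pos 0, char 'b'): match length 0
Longest match has length 2, found at offsets 1, 2; take the smallest, offset 1.
next_char = character at position 4 + 2 = 6 -> 'e'

Best match: offset=1, length=2 (matching 'ff' starting at position 3)
LZ77 triple: (1, 2, 'e')


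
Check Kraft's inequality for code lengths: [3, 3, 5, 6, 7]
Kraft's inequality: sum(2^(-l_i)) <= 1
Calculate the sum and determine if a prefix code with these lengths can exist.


Sum = 2^(-3) + 2^(-3) + 2^(-5) + 2^(-6) + 2^(-7)
    = 0.125 + 0.125 + 0.03125 + 0.015625 + 0.0078125
    = 39/128 = 0.3046875
Since 0.3046875 <= 1, Kraft's inequality IS satisfied.
A prefix code with these lengths CAN exist.

Kraft sum = 0.3046875. Satisfied.


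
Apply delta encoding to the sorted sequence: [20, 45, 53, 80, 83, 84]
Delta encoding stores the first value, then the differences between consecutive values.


First value: 20
Deltas:
  45 - 20 = 25
  53 - 45 = 8
  80 - 53 = 27
  83 - 80 = 3
  84 - 83 = 1


Delta encoded: [20, 25, 8, 27, 3, 1]


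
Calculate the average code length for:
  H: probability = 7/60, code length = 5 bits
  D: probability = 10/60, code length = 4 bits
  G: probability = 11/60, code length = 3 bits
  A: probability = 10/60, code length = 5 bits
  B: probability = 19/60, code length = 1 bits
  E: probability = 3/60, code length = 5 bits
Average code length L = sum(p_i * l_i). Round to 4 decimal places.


Weighted contributions p_i * l_i:
  H: (7/60) * 5 = 35/60
  D: (10/60) * 4 = 40/60
  G: (11/60) * 3 = 33/60
  A: (10/60) * 5 = 50/60
  B: (19/60) * 1 = 19/60
  E: (3/60) * 5 = 15/60
Sum = (35 + 40 + 33 + 50 + 19 + 15)/60 = 192/60

L = 192/60 = 3.2000 bits/symbol


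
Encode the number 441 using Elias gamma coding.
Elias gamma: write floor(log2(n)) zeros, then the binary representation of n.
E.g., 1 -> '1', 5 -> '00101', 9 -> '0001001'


num_bits = floor(log2(441)) + 1 = 9
leading_zeros = num_bits - 1 = 8
binary(441) = 110111001

Elias gamma(441) = '00000000' + '110111001' = 00000000110111001 (17 bits)


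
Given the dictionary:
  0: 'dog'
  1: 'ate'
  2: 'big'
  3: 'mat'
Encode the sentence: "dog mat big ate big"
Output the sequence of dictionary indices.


Look up each word in the dictionary:
  'dog' -> 0
  'mat' -> 3
  'big' -> 2
  'ate' -> 1
  'big' -> 2

Encoded: [0, 3, 2, 1, 2]


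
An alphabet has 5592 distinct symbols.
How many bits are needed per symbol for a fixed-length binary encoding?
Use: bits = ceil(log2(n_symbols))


log2(5592) = 12.4491
Bracket: 2^12 = 4096 < 5592 <= 2^13 = 8192
So ceil(log2(5592)) = 13

bits = ceil(log2(5592)) = ceil(12.4491) = 13 bits


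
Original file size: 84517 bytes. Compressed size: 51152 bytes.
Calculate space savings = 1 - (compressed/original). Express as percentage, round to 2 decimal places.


ratio = compressed/original = 51152/84517 = 0.605227
savings = 1 - ratio = 1 - 0.605227 = 0.394773
as a percentage: 0.394773 * 100 = 39.48%

Space savings = 1 - 51152/84517 = 39.48%


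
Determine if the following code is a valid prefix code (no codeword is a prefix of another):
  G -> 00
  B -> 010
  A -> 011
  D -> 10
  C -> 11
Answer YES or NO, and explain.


Checking each pair (does one codeword prefix another?):
  G='00' vs B='010': no prefix
  G='00' vs A='011': no prefix
  G='00' vs D='10': no prefix
  G='00' vs C='11': no prefix
  B='010' vs G='00': no prefix
  B='010' vs A='011': no prefix
  B='010' vs D='10': no prefix
  B='010' vs C='11': no prefix
  A='011' vs G='00': no prefix
  A='011' vs B='010': no prefix
  A='011' vs D='10': no prefix
  A='011' vs C='11': no prefix
  D='10' vs G='00': no prefix
  D='10' vs B='010': no prefix
  D='10' vs A='011': no prefix
  D='10' vs C='11': no prefix
  C='11' vs G='00': no prefix
  C='11' vs B='010': no prefix
  C='11' vs A='011': no prefix
  C='11' vs D='10': no prefix
No violation found over all pairs.

YES -- this is a valid prefix code. No codeword is a prefix of any other codeword.


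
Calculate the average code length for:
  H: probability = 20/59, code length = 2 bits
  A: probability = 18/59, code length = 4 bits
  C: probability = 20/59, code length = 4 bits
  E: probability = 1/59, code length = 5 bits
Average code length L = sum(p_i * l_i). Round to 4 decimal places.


Weighted contributions p_i * l_i:
  H: (20/59) * 2 = 40/59
  A: (18/59) * 4 = 72/59
  C: (20/59) * 4 = 80/59
  E: (1/59) * 5 = 5/59
Sum = (40 + 72 + 80 + 5)/59 = 197/59

L = 197/59 = 3.3390 bits/symbol


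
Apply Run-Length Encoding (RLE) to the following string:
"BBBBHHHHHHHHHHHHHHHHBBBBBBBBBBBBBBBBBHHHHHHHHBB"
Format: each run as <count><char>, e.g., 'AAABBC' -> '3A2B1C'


Scanning runs left to right:
  i=0: run of 'B' x 4 -> '4B'
  i=4: run of 'H' x 16 -> '16H'
  i=20: run of 'B' x 17 -> '17B'
  i=37: run of 'H' x 8 -> '8H'
  i=45: run of 'B' x 2 -> '2B'

RLE = 4B16H17B8H2B


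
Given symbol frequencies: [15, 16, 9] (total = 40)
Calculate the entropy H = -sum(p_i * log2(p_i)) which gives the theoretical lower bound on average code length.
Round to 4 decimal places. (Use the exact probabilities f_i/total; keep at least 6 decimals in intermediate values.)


Per-symbol terms -p_i * log2(p_i) with p_i = f_i/40:
  p = 15/40 = 0.375000: log2(p) = -1.415037, -p*log2(p) = 0.530639
  p = 16/40 = 0.400000: log2(p) = -1.321928, -p*log2(p) = 0.528771
  p = 9/40 = 0.225000: log2(p) = -2.152003, -p*log2(p) = 0.484201
H = 0.530639 + 0.528771 + 0.484201 = 1.543611

H = 1.5436 bits/symbol


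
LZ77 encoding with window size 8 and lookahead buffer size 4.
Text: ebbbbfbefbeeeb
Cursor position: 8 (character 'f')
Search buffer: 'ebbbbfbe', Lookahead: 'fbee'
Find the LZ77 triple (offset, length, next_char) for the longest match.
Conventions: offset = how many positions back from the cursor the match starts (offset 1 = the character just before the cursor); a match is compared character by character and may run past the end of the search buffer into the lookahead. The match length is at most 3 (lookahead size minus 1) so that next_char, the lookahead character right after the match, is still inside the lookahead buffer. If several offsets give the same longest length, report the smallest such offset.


Try each offset into the search buffer:
  offset=1 (pos 7, char 'e'): match length 0
  offset=2 (pos 6, char 'b'): match length 0
  offset=3 (pos 5, char 'f'): match length 3
  offset=4 (pos 4, char 'b'): match length 0
  offset=5 (pos 3, char 'b'): match length 0
  offset=6 (pos 2, char 'b'): match length 0
  offset=7 (pos 1, char 'b'): match length 0
  offset=8 (pos 0, char 'e'): match length 0
Longest match has length 3 at offset 3.
next_char = character at position 8 + 3 = 11 -> 'e'

Best match: offset=3, length=3 (matching 'fbe' starting at position 5)
LZ77 triple: (3, 3, 'e')


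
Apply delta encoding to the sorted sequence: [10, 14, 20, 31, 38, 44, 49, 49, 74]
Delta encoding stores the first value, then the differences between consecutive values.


First value: 10
Deltas:
  14 - 10 = 4
  20 - 14 = 6
  31 - 20 = 11
  38 - 31 = 7
  44 - 38 = 6
  49 - 44 = 5
  49 - 49 = 0
  74 - 49 = 25


Delta encoded: [10, 4, 6, 11, 7, 6, 5, 0, 25]


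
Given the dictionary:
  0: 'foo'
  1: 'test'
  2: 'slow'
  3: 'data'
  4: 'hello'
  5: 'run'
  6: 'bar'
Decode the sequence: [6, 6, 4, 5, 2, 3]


Look up each index in the dictionary:
  6 -> 'bar'
  6 -> 'bar'
  4 -> 'hello'
  5 -> 'run'
  2 -> 'slow'
  3 -> 'data'

Decoded: "bar bar hello run slow data"


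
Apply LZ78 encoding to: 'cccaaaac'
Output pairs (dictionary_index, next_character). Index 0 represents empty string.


LZ78 encoding steps:
Dictionary: {0: ''}
Step 1: w='' (idx 0), next='c' -> output (0, 'c'), add 'c' as idx 1
Step 2: w='c' (idx 1), next='c' -> output (1, 'c'), add 'cc' as idx 2
Step 3: w='' (idx 0), next='a' -> output (0, 'a'), add 'a' as idx 3
Step 4: w='a' (idx 3), next='a' -> output (3, 'a'), add 'aa' as idx 4
Step 5: w='a' (idx 3), next='c' -> output (3, 'c'), add 'ac' as idx 5


Encoded: [(0, 'c'), (1, 'c'), (0, 'a'), (3, 'a'), (3, 'c')]


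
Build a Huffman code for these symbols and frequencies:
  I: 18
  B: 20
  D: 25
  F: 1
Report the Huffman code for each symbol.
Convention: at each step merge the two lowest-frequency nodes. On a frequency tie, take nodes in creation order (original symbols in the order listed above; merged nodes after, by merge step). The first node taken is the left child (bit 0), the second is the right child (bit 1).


Huffman tree construction:
Step 1: Merge F(1) + I(18) = 19
Step 2: Merge (F+I)(19) + B(20) = 39
Step 3: Merge D(25) + ((F+I)+B)(39) = 64
Read each symbol's code off the tree from the root (left child = 0, right child = 1).

Codes:
  I: 101 (length 3)
  B: 11 (length 2)
  D: 0 (length 1)
  F: 100 (length 3)
Average code length: 122/64 = 1.9063 bits/symbol


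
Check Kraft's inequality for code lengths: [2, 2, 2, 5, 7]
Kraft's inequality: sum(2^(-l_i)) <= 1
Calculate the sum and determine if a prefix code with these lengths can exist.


Sum = 2^(-2) + 2^(-2) + 2^(-2) + 2^(-5) + 2^(-7)
    = 0.25 + 0.25 + 0.25 + 0.03125 + 0.0078125
    = 101/128 = 0.7890625
Since 0.7890625 <= 1, Kraft's inequality IS satisfied.
A prefix code with these lengths CAN exist.

Kraft sum = 0.7890625. Satisfied.


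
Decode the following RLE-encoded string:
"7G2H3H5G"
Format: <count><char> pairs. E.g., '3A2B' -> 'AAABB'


Expanding each <count><char> pair:
  7G -> 'GGGGGGG'
  2H -> 'HH'
  3H -> 'HHH'
  5G -> 'GGGGG'

Decoded = GGGGGGGHHHHHGGGGG


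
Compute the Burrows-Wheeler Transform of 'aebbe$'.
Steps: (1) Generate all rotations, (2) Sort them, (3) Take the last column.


Rotations (sorted):
  0: $aebbe -> last char: e
  1: aebbe$ -> last char: $
  2: bbe$ae -> last char: e
  3: be$aeb -> last char: b
  4: e$aebb -> last char: b
  5: ebbe$a -> last char: a


BWT = e$ebba


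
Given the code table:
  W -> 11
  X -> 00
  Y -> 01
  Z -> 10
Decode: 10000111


Decoding:
10 -> Z
00 -> X
01 -> Y
11 -> W


Result: ZXYW


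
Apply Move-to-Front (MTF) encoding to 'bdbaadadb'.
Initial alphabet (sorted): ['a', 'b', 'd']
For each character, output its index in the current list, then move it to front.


MTF encoding:
'b': index 1 in ['a', 'b', 'd'] -> ['b', 'a', 'd']
'd': index 2 in ['b', 'a', 'd'] -> ['d', 'b', 'a']
'b': index 1 in ['d', 'b', 'a'] -> ['b', 'd', 'a']
'a': index 2 in ['b', 'd', 'a'] -> ['a', 'b', 'd']
'a': index 0 in ['a', 'b', 'd'] -> ['a', 'b', 'd']
'd': index 2 in ['a', 'b', 'd'] -> ['d', 'a', 'b']
'a': index 1 in ['d', 'a', 'b'] -> ['a', 'd', 'b']
'd': index 1 in ['a', 'd', 'b'] -> ['d', 'a', 'b']
'b': index 2 in ['d', 'a', 'b'] -> ['b', 'd', 'a']


Output: [1, 2, 1, 2, 0, 2, 1, 1, 2]


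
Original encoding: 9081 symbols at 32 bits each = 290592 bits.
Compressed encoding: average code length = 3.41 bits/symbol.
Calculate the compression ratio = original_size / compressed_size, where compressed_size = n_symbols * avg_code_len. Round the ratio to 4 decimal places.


original_size = n_symbols * orig_bits = 9081 * 32 = 290592 bits
compressed_size = n_symbols * avg_code_len = 9081 * 3.41 = 30966.21 bits
ratio = original_size / compressed_size = 290592 / 30966.21 = 9.3842

Compression ratio = 9.3842


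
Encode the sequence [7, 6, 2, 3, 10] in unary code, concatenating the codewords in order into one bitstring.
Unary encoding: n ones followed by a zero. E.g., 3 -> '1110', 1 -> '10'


Encode each number as n ones followed by a terminating 0:
  7 -> 11111110 (8 bits)
  6 -> 1111110 (7 bits)
  2 -> 110 (3 bits)
  3 -> 1110 (4 bits)
  10 -> 11111111110 (11 bits)
Total length = 8 + 7 + 3 + 4 + 11 = 33 bits.

Unary([7, 6, 2, 3, 10]) = 111111101111110110111011111111110 (33 bits)


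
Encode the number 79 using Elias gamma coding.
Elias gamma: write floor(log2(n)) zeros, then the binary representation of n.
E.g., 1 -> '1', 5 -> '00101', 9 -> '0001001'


num_bits = floor(log2(79)) + 1 = 7
leading_zeros = num_bits - 1 = 6
binary(79) = 1001111

Elias gamma(79) = '000000' + '1001111' = 0000001001111 (13 bits)


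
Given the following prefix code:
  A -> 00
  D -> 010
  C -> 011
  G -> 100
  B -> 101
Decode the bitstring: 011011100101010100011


Decoding step by step:
Bits 011 -> C
Bits 011 -> C
Bits 100 -> G
Bits 101 -> B
Bits 010 -> D
Bits 100 -> G
Bits 011 -> C


Decoded message: CCGBDGC


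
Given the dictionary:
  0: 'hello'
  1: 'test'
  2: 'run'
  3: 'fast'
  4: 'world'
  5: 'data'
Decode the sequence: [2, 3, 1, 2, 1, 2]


Look up each index in the dictionary:
  2 -> 'run'
  3 -> 'fast'
  1 -> 'test'
  2 -> 'run'
  1 -> 'test'
  2 -> 'run'

Decoded: "run fast test run test run"


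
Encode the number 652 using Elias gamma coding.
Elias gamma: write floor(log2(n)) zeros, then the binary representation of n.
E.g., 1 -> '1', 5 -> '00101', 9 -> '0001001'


num_bits = floor(log2(652)) + 1 = 10
leading_zeros = num_bits - 1 = 9
binary(652) = 1010001100

Elias gamma(652) = '000000000' + '1010001100' = 0000000001010001100 (19 bits)


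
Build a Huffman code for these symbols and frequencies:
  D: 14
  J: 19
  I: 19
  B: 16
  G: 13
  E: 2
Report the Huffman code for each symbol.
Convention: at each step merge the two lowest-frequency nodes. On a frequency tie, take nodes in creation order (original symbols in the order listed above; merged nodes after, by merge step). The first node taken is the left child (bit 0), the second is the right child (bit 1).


Huffman tree construction:
Step 1: Merge E(2) + G(13) = 15
Step 2: Merge D(14) + (E+G)(15) = 29
Step 3: Merge B(16) + J(19) = 35
Step 4: Merge I(19) + (D+(E+G))(29) = 48
Step 5: Merge (B+J)(35) + (I+(D+(E+G)))(48) = 83
Read each symbol's code off the tree from the root (left child = 0, right child = 1).

Codes:
  D: 110 (length 3)
  J: 01 (length 2)
  I: 10 (length 2)
  B: 00 (length 2)
  G: 1111 (length 4)
  E: 1110 (length 4)
Average code length: 210/83 = 2.5301 bits/symbol


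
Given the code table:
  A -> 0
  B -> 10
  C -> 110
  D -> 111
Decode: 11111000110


Decoding:
111 -> D
110 -> C
0 -> A
0 -> A
110 -> C


Result: DCAAC


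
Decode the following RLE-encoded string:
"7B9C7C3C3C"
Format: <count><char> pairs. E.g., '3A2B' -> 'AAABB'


Expanding each <count><char> pair:
  7B -> 'BBBBBBB'
  9C -> 'CCCCCCCCC'
  7C -> 'CCCCCCC'
  3C -> 'CCC'
  3C -> 'CCC'

Decoded = BBBBBBBCCCCCCCCCCCCCCCCCCCCCC


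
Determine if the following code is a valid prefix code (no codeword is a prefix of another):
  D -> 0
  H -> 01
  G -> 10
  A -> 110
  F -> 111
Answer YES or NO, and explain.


Checking each pair (does one codeword prefix another?):
  D='0' vs H='01': prefix -- VIOLATION

NO -- this is NOT a valid prefix code. D (0) is a prefix of H (01).


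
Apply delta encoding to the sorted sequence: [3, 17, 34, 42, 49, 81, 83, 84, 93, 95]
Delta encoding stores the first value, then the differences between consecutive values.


First value: 3
Deltas:
  17 - 3 = 14
  34 - 17 = 17
  42 - 34 = 8
  49 - 42 = 7
  81 - 49 = 32
  83 - 81 = 2
  84 - 83 = 1
  93 - 84 = 9
  95 - 93 = 2


Delta encoded: [3, 14, 17, 8, 7, 32, 2, 1, 9, 2]


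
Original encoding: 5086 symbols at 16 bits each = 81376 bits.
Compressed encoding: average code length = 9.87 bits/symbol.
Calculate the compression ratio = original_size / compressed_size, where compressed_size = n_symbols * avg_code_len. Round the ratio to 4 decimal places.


original_size = n_symbols * orig_bits = 5086 * 16 = 81376 bits
compressed_size = n_symbols * avg_code_len = 5086 * 9.87 = 50198.82 bits
ratio = original_size / compressed_size = 81376 / 50198.82 = 1.6211

Compression ratio = 1.6211


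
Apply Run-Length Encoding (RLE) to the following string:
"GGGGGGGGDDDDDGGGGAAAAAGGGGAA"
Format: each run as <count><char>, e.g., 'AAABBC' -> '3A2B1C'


Scanning runs left to right:
  i=0: run of 'G' x 8 -> '8G'
  i=8: run of 'D' x 5 -> '5D'
  i=13: run of 'G' x 4 -> '4G'
  i=17: run of 'A' x 5 -> '5A'
  i=22: run of 'G' x 4 -> '4G'
  i=26: run of 'A' x 2 -> '2A'

RLE = 8G5D4G5A4G2A


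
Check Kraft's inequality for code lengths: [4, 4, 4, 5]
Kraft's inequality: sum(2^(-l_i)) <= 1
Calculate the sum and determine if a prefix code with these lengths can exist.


Sum = 2^(-4) + 2^(-4) + 2^(-4) + 2^(-5)
    = 0.0625 + 0.0625 + 0.0625 + 0.03125
    = 7/32 = 0.21875
Since 0.21875 <= 1, Kraft's inequality IS satisfied.
A prefix code with these lengths CAN exist.

Kraft sum = 0.21875. Satisfied.


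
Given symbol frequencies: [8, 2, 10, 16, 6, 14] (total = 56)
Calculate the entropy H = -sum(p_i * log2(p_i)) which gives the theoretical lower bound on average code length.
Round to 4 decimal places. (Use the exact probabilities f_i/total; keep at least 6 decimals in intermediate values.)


Per-symbol terms -p_i * log2(p_i) with p_i = f_i/56:
  p = 8/56 = 0.142857: log2(p) = -2.807355, -p*log2(p) = 0.401051
  p = 2/56 = 0.035714: log2(p) = -4.807355, -p*log2(p) = 0.171691
  p = 10/56 = 0.178571: log2(p) = -2.485427, -p*log2(p) = 0.443826
  p = 16/56 = 0.285714: log2(p) = -1.807355, -p*log2(p) = 0.516387
  p = 6/56 = 0.107143: log2(p) = -3.222392, -p*log2(p) = 0.345256
  p = 14/56 = 0.250000: log2(p) = -2.000000, -p*log2(p) = 0.500000
H = 0.401051 + 0.171691 + 0.443826 + 0.516387 + 0.345256 + 0.500000 = 2.378211

H = 2.3782 bits/symbol
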